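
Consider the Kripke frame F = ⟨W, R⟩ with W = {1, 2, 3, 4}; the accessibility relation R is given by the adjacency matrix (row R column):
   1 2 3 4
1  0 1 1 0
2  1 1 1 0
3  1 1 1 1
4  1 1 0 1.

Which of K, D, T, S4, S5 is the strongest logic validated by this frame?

D

Serial (axiom D): yes — every world has a successor (e.g. 1 R 2).
Reflexive (axiom T): no — 1 is not related to itself.
Transitive (axiom 4): no — 1 R 3 and 3 R 4, but not 1 R 4.
Euclidean (axiom 5): no — 3 R 1 and 3 R 4, but not 1 R 4.
So F validates K, D; T would additionally require R to be reflexive. The strongest is D.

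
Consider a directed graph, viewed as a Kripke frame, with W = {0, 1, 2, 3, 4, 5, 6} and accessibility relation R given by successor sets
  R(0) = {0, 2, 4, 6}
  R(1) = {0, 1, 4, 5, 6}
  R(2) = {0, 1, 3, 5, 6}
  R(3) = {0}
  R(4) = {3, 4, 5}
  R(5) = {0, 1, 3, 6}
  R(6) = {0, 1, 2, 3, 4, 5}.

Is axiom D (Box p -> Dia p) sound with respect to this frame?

Yes

The schema D characterises exactly the serial frames.
Serial: yes — every world has a successor (e.g. 0 R 0).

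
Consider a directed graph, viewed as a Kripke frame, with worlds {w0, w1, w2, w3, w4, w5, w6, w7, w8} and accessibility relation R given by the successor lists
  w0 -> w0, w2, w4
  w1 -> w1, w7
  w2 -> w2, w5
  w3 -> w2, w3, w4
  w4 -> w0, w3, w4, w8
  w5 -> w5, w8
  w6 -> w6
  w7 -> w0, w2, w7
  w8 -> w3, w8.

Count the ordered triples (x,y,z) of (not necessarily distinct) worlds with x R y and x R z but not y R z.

Enumerating: (w0,w2,w0), (w0,w2,w4), (w0,w4,w2), (w1,w7,w1), (w2,w5,w2), (w3,w2,w3), (w3,w2,w4), (w3,w4,w2), (w4,w0,w3), (w4,w0,w8), (w4,w3,w0), (w4,w3,w8), … and 7 more.
Total: 19.

19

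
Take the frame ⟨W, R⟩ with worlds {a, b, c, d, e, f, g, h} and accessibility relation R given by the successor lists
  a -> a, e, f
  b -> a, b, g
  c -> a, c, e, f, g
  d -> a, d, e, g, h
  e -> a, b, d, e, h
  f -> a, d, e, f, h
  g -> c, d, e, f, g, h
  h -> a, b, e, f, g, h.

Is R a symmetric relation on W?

Symmetric: no — b R a but not a R b.

No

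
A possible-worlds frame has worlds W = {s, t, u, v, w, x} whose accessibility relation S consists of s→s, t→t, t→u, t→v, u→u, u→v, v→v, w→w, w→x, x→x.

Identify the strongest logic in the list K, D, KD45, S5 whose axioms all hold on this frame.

D

Serial (axiom D): yes — every world has a successor (e.g. s S s).
Euclidean (axiom 5): no — t S v and t S u, but not v S u.
Transitive (axiom 4): yes — every two-step S-path is closed by a direct edge.
Reflexive (axiom T): yes — every world is S-related to itself.
So F validates K, D; KD45 would additionally require S to be Euclidean. The strongest is D.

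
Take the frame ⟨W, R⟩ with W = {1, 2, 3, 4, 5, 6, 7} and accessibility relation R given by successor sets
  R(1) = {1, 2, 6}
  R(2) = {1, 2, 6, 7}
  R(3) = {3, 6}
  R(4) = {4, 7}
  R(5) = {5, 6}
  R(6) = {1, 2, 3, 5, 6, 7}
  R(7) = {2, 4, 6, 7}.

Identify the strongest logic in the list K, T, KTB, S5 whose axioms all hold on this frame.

Reflexive (axiom T): yes — every world is R-related to itself.
Symmetric (axiom B): yes — every pair in R has its reverse in R.
Euclidean (axiom 5): no — 2 R 1 and 2 R 7, but not 1 R 7.
So F validates K, T, KTB; S5 would additionally require R to be Euclidean. The strongest is KTB.

KTB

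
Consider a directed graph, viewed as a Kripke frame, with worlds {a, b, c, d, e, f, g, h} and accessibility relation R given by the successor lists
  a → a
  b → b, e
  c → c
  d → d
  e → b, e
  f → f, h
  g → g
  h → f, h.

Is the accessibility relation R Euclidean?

Euclidean: yes — any two successors of a common world are R-related.

Yes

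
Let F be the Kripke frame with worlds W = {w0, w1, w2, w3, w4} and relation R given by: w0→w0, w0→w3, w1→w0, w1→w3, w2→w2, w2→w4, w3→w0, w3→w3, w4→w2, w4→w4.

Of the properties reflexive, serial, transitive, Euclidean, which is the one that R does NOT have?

Reflexive: no — w1 is not related to itself.
Serial: yes — every world has a successor (e.g. w0 R w0).
Transitive: yes — every two-step R-path is closed by a direct edge.
Euclidean: yes — any two successors of a common world are R-related.
Only reflexive fails.

reflexive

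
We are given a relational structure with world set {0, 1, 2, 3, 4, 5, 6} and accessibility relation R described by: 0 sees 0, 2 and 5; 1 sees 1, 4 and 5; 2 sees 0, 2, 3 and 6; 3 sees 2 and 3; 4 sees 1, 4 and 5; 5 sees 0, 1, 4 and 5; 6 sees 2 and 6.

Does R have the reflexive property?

Reflexive: yes — every world is R-related to itself.

Yes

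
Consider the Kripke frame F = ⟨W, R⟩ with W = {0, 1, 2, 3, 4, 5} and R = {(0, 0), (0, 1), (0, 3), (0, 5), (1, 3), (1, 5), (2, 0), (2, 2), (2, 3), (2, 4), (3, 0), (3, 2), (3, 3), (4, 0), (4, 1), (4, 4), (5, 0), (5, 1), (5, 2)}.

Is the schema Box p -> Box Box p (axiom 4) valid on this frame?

No

Axiom 4 corresponds to the accessibility relation being transitive.
Transitive: no — 0 R 3 and 3 R 2, but not 0 R 2.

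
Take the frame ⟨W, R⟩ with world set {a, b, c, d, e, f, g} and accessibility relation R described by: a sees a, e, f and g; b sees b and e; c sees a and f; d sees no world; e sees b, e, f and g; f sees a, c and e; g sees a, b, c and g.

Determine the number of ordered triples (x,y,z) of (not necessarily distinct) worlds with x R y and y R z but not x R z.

Enumerating: (a,e,b), (a,f,c), (a,g,b), (a,g,c), (b,e,f), (b,e,g), (c,a,e), (c,a,g), (c,f,c), (c,f,e), (e,f,a), (e,f,c), … and 12 more.
Total: 24.

24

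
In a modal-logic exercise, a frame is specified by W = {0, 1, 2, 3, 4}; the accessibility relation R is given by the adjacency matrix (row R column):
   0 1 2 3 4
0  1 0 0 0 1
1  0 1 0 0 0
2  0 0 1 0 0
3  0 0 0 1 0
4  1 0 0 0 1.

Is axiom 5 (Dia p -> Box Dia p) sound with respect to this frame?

Axiom 5 corresponds to the accessibility relation being Euclidean.
Euclidean: yes — any two successors of a common world are R-related.

Yes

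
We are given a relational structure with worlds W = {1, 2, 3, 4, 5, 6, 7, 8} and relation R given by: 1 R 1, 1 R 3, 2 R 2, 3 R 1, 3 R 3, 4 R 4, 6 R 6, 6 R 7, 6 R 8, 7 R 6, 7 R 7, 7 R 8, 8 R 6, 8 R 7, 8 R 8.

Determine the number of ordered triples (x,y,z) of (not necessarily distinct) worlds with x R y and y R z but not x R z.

0

R is transitive; there are no such tuples.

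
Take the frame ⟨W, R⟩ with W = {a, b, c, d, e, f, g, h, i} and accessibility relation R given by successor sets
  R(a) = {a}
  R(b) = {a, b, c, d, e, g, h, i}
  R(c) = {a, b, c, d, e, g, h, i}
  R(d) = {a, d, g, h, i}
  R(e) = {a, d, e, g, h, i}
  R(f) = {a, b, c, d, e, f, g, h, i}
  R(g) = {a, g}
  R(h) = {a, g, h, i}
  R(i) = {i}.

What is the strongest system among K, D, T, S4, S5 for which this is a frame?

S4

Serial (axiom D): yes — every world has a successor (e.g. a R a).
Reflexive (axiom T): yes — every world is R-related to itself.
Transitive (axiom 4): yes — every two-step R-path is closed by a direct edge.
Euclidean (axiom 5): no — b R a and b R c, but not a R c.
So F validates K, D, T, S4; S5 would additionally require R to be Euclidean. The strongest is S4.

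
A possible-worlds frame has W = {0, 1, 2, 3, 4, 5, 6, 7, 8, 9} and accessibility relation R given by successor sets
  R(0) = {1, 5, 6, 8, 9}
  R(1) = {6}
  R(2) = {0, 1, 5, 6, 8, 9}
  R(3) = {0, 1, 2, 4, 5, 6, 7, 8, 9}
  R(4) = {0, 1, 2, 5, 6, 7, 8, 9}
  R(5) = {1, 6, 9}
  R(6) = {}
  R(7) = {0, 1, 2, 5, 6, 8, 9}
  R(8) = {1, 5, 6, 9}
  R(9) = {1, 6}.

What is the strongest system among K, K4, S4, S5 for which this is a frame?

K4

Transitive (axiom 4): yes — every two-step R-path is closed by a direct edge.
Reflexive (axiom T): no — 0 is not related to itself.
Euclidean (axiom 5): no — 0 R 1 and 0 R 5, but not 1 R 5.
So F validates K, K4; S4 would additionally require R to be reflexive. The strongest is K4.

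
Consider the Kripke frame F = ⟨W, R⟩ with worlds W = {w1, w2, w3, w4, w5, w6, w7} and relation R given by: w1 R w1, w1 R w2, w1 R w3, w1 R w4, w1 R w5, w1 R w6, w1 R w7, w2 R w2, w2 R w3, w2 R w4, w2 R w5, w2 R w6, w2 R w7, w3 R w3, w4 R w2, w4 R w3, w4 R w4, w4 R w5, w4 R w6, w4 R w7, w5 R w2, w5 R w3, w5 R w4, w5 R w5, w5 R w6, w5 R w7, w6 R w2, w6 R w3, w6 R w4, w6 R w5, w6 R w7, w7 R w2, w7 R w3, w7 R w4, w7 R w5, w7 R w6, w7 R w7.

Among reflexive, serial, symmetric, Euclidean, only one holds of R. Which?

serial

Reflexive: no — w6 is not related to itself.
Serial: yes — every world has a successor (e.g. w1 R w1).
Symmetric: no — w1 R w2 but not w2 R w1.
Euclidean: no — w1 R w3 and w1 R w2, but not w3 R w2.
Only serial holds.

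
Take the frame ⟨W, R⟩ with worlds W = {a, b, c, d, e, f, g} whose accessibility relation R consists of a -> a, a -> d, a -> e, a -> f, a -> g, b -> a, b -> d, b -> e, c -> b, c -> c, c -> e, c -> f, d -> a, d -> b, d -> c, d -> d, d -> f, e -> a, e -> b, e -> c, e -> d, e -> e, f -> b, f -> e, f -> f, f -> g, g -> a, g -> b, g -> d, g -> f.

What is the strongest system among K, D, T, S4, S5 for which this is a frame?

D

Serial (axiom D): yes — every world has a successor (e.g. a R a).
Reflexive (axiom T): no — b is not related to itself.
Transitive (axiom 4): no — a R d and d R b, but not a R b.
Euclidean (axiom 5): no — a R d and a R e, but not d R e.
So F validates K, D; T would additionally require R to be reflexive. The strongest is D.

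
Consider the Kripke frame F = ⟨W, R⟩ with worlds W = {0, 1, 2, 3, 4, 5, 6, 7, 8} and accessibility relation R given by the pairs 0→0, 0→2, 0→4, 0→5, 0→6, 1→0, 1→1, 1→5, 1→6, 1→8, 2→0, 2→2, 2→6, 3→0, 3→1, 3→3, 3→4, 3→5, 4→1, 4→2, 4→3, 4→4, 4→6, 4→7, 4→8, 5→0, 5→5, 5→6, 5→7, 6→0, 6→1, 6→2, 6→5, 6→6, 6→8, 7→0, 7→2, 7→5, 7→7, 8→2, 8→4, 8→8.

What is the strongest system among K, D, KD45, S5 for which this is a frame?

Serial (axiom D): yes — every world has a successor (e.g. 0 R 0).
Euclidean (axiom 5): no — 0 R 2 and 0 R 4, but not 2 R 4.
Transitive (axiom 4): no — 0 R 4 and 4 R 1, but not 0 R 1.
Reflexive (axiom T): yes — every world is R-related to itself.
So F validates K, D; KD45 would additionally require R to be Euclidean and transitive. The strongest is D.

D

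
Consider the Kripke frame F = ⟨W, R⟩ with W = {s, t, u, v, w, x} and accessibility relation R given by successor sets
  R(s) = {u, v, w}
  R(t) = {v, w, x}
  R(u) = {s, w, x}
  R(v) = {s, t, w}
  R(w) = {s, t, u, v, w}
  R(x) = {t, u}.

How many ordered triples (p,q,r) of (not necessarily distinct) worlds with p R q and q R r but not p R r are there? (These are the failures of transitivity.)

34

Enumerating: (s,u,s), (s,u,x), (s,v,s), (s,v,t), (s,w,s), (s,w,t), (t,v,s), (t,v,t), (t,w,s), (t,w,t), (t,w,u), (t,x,t), … and 22 more.
Total: 34.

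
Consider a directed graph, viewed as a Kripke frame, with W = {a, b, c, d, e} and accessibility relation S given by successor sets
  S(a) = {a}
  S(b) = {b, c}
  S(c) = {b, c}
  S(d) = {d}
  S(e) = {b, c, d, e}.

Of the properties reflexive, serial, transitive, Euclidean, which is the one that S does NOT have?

Reflexive: yes — every world is S-related to itself.
Serial: yes — every world has a successor (e.g. a S a).
Transitive: yes — every two-step S-path is closed by a direct edge.
Euclidean: no — e S b and e S d, but not b S d.
Only Euclidean fails.

Euclidean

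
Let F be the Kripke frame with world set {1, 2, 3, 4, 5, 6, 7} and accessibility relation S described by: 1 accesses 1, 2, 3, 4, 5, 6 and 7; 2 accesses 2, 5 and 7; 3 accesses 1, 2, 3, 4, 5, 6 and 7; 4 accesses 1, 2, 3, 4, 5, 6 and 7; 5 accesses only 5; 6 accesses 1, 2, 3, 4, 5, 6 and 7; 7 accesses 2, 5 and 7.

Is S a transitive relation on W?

Yes

Transitive: yes — every two-step S-path is closed by a direct edge.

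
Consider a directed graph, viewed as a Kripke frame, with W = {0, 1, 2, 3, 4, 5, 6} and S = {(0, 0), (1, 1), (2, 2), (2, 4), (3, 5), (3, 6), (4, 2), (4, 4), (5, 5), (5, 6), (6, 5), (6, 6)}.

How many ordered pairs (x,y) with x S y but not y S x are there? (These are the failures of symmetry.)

2

Enumerating: (3,5), (3,6).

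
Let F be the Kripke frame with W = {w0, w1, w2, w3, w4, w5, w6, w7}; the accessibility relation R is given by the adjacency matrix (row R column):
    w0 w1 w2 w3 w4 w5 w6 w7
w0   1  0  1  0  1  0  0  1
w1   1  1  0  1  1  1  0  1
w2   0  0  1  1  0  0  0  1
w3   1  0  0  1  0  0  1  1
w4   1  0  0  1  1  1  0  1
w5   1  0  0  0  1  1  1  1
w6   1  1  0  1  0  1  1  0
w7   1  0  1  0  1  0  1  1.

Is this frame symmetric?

Symmetric: no — w0 R w2 but not w2 R w0.

No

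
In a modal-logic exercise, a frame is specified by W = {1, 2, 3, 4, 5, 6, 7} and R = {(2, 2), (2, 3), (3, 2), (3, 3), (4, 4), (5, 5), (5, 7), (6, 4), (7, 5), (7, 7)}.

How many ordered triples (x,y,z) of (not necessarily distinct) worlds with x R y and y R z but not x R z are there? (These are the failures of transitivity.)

0

R is transitive; there are no such tuples.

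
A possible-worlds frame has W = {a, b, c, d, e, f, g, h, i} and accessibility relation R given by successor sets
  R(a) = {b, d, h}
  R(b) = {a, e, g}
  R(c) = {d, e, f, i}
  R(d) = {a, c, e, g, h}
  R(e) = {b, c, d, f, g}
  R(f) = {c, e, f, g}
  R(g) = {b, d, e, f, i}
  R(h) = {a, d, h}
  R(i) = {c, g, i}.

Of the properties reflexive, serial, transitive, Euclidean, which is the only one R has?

serial

Reflexive: no — a is not related to itself.
Serial: yes — every world has a successor (e.g. a R b).
Transitive: no — a R b and b R e, but not a R e.
Euclidean: no — a R b and a R d, but not b R d.
Only serial holds.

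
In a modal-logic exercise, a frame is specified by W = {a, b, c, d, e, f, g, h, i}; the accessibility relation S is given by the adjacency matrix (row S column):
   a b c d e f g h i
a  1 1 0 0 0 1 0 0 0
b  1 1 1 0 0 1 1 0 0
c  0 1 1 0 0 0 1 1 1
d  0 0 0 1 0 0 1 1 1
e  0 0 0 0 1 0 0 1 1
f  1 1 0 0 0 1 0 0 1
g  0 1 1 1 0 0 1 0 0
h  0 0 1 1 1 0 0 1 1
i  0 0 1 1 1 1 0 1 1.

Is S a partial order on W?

No

Reflexive: yes — every world is S-related to itself.
Transitive: no — a S b and b S c, but not a S c.
Antisymmetric: no — a S b and b S a with a ≠ b.
So S is not a partial order.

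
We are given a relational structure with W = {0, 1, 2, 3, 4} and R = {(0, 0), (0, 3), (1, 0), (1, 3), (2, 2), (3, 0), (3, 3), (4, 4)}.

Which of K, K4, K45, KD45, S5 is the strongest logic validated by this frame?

KD45

Transitive (axiom 4): yes — every two-step R-path is closed by a direct edge.
Euclidean (axiom 5): yes — any two successors of a common world are R-related.
Serial (axiom D): yes — every world has a successor (e.g. 0 R 0).
Reflexive (axiom T): no — 1 is not related to itself.
So F validates K, K4, K45, KD45; S5 would additionally require R to be reflexive. The strongest is KD45.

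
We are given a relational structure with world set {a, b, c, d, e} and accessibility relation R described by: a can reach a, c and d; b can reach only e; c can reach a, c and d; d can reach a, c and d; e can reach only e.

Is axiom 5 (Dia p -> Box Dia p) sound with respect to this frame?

Yes

Axiom 5 corresponds to the accessibility relation being Euclidean.
Euclidean: yes — any two successors of a common world are R-related.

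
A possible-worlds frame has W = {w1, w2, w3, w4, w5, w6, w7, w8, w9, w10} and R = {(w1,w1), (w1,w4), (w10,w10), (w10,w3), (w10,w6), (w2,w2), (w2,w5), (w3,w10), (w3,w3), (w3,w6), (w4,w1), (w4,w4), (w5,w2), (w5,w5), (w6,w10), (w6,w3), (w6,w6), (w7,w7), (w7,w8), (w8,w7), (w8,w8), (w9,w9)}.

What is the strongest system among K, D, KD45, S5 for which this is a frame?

S5

Serial (axiom D): yes — every world has a successor (e.g. w1 R w1).
Euclidean (axiom 5): yes — any two successors of a common world are R-related.
Transitive (axiom 4): yes — every two-step R-path is closed by a direct edge.
Reflexive (axiom T): yes — every world is R-related to itself.
So F validates K, D, KD45, S5. The strongest is S5.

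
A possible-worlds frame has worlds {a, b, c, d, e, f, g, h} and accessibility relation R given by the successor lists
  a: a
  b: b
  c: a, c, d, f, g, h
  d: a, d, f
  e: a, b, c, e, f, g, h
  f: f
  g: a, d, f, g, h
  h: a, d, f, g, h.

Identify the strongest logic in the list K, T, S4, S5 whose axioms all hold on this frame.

Reflexive (axiom T): yes — every world is R-related to itself.
Transitive (axiom 4): no — e R c and c R d, but not e R d.
Euclidean (axiom 5): no — c R a and c R d, but not a R d.
So F validates K, T; S4 would additionally require R to be transitive. The strongest is T.

T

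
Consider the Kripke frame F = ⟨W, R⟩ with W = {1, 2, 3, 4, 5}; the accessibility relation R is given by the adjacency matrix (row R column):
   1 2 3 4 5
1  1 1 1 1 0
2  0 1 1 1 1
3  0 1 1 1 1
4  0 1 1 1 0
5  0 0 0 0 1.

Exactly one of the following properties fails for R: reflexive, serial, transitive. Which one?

transitive

Reflexive: yes — every world is R-related to itself.
Serial: yes — every world has a successor (e.g. 1 R 1).
Transitive: no — 1 R 2 and 2 R 5, but not 1 R 5.
Only transitive fails.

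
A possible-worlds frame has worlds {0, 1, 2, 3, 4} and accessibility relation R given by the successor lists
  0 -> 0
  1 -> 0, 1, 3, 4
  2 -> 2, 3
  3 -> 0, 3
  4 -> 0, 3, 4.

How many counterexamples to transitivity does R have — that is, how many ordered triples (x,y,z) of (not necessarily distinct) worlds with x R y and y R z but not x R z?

1

Enumerating: (2,3,0).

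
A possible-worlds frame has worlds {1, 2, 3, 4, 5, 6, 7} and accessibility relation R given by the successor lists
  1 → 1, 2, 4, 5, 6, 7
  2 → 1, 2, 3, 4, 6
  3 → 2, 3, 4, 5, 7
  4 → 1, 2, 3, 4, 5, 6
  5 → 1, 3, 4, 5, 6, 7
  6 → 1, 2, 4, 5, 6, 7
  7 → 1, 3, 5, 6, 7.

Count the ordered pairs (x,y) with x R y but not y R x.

R is symmetric; there are no such tuples.

0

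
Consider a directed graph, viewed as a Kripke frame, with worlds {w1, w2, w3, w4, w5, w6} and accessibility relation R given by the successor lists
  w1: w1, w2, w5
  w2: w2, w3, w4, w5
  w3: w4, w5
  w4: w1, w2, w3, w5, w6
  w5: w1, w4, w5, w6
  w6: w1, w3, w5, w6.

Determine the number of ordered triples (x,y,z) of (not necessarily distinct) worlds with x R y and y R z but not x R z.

24

Enumerating: (w1,w2,w3), (w1,w2,w4), (w1,w5,w4), (w1,w5,w6), (w2,w4,w1), (w2,w4,w6), (w2,w5,w1), (w2,w5,w6), (w3,w4,w1), (w3,w4,w2), (w3,w4,w3), (w3,w4,w6), … and 12 more.
Total: 24.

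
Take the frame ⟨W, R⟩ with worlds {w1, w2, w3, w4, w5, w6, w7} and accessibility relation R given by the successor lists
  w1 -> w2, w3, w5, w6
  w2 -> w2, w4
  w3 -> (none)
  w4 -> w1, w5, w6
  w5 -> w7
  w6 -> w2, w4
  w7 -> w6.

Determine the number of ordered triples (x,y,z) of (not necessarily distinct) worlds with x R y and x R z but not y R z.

Enumerating: (w1,w2,w3), (w1,w2,w5), (w1,w2,w6), (w1,w3,w2), (w1,w3,w3), (w1,w3,w5), (w1,w3,w6), (w1,w5,w2), (w1,w5,w3), (w1,w5,w5), (w1,w5,w6), (w1,w6,w3), … and 15 more.
Total: 27.

27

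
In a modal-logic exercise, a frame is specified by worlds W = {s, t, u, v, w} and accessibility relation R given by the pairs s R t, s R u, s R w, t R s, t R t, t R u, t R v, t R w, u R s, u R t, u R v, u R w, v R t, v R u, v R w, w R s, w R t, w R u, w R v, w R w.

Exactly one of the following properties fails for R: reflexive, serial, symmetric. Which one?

reflexive

Reflexive: no — s is not related to itself.
Serial: yes — every world has a successor (e.g. s R t).
Symmetric: yes — every pair in R has its reverse in R.
Only reflexive fails.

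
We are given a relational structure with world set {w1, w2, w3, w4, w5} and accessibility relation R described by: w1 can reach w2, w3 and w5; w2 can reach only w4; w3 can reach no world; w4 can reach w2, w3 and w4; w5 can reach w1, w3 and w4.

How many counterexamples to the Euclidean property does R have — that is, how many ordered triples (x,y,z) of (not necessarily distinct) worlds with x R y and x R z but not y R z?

Enumerating: (w1,w2,w2), (w1,w2,w3), (w1,w2,w5), (w1,w3,w2), (w1,w3,w3), (w1,w3,w5), (w1,w5,w2), (w1,w5,w5), (w4,w2,w2), (w4,w2,w3), (w4,w3,w2), (w4,w3,w3), … and 7 more.
Total: 19.

19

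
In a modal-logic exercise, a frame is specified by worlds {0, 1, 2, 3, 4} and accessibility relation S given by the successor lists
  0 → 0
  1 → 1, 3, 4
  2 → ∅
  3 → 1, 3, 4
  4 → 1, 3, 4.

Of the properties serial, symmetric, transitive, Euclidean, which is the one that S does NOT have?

Serial: no — 2 has no S-successor.
Symmetric: yes — every pair in S has its reverse in S.
Transitive: yes — every two-step S-path is closed by a direct edge.
Euclidean: yes — any two successors of a common world are S-related.
Only serial fails.

serial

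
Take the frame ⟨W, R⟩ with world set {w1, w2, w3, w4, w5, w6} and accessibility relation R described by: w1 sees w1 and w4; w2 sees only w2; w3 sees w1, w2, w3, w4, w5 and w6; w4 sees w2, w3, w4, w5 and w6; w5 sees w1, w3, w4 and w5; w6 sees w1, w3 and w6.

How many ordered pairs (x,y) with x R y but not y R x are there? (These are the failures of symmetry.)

7

Enumerating: (w1,w4), (w3,w1), (w3,w2), (w4,w2), (w4,w6), (w5,w1), (w6,w1).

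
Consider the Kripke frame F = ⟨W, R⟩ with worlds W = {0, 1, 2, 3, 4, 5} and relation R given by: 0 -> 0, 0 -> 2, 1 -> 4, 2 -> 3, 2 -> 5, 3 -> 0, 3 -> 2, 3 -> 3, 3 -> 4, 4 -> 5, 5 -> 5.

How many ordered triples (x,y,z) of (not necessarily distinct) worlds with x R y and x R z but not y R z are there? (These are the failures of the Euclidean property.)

Enumerating: (0,2,0), (0,2,2), (1,4,4), (2,3,5), (2,5,3), (3,0,3), (3,0,4), (3,2,0), (3,2,2), (3,2,4), (3,4,0), (3,4,2), (3,4,3), (3,4,4).

14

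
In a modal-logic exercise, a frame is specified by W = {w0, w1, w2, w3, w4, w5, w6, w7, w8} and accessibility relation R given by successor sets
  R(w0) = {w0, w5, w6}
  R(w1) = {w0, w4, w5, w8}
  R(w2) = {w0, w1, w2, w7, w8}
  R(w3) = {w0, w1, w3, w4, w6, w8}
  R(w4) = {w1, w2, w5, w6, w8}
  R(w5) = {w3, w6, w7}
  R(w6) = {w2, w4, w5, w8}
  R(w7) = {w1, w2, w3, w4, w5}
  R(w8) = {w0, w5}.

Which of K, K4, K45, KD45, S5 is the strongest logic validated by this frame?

Transitive (axiom 4): no — w0 R w5 and w5 R w3, but not w0 R w3.
Euclidean (axiom 5): no — w1 R w0 and w1 R w4, but not w0 R w4.
Serial (axiom D): yes — every world has a successor (e.g. w0 R w0).
Reflexive (axiom T): no — w1 is not related to itself.
So F validates K; K4 would additionally require R to be transitive. The strongest is K.

K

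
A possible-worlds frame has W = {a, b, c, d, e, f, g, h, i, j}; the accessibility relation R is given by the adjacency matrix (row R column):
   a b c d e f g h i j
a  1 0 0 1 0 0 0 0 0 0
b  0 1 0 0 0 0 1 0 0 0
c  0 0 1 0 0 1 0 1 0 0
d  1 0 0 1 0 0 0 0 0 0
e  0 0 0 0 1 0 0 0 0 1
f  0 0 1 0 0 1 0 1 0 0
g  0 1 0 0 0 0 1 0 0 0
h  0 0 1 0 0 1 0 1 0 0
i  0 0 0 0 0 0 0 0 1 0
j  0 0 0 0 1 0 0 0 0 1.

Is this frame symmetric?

Symmetric: yes — every pair in R has its reverse in R.

Yes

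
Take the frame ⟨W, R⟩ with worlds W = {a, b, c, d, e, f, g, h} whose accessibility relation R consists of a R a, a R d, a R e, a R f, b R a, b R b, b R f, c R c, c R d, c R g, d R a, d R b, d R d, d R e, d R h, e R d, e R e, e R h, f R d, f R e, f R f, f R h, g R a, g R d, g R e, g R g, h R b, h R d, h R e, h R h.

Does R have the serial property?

Yes

Serial: yes — every world has a successor (e.g. a R a).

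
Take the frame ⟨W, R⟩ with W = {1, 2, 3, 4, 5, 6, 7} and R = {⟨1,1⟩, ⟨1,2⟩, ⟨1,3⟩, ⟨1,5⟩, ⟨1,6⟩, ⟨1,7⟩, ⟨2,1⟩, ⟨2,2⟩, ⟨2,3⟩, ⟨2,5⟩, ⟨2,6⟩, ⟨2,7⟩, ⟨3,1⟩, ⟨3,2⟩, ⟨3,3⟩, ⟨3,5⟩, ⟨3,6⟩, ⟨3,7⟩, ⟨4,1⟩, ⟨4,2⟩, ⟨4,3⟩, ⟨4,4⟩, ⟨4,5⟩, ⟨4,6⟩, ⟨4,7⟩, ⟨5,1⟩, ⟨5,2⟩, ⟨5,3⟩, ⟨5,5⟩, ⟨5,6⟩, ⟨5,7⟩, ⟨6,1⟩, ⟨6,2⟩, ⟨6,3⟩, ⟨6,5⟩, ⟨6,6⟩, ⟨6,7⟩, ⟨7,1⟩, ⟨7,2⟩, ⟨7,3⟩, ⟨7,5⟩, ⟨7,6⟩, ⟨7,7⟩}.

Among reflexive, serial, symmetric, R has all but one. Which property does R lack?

symmetric

Reflexive: yes — every world is R-related to itself.
Serial: yes — every world has a successor (e.g. 1 R 1).
Symmetric: no — 4 R 1 but not 1 R 4.
Only symmetric fails.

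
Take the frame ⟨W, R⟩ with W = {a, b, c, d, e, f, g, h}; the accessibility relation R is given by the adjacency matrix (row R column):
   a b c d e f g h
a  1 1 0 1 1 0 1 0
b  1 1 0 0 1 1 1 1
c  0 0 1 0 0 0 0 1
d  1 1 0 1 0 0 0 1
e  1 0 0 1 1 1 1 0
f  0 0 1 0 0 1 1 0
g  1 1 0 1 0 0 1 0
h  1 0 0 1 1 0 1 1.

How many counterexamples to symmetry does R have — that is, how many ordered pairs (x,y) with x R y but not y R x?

14

Enumerating: (b,e), (b,f), (b,h), (c,h), (d,b), (e,d), (e,f), (e,g), (f,c), (f,g), (g,d), (h,a), (h,e), (h,g).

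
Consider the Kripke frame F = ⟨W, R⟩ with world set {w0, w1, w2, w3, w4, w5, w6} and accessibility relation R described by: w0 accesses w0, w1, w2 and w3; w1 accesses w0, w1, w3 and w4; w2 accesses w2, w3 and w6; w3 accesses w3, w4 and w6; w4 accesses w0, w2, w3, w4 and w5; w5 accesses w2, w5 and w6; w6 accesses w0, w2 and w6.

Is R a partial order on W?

No

Reflexive: yes — every world is R-related to itself.
Transitive: no — w0 R w1 and w1 R w4, but not w0 R w4.
Antisymmetric: no — w0 R w1 and w1 R w0 with w0 ≠ w1.
So R is not a partial order.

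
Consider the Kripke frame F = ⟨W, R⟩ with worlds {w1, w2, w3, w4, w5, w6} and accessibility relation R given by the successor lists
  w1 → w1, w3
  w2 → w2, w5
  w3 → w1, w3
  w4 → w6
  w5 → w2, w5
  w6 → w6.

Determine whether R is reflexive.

No

Reflexive: no — w4 is not related to itself.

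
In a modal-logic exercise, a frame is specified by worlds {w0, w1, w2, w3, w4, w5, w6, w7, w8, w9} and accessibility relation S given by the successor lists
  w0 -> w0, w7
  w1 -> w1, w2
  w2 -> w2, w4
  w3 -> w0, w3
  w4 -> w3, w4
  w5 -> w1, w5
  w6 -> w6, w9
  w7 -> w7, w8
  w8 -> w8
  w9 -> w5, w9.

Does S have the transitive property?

No

Transitive: no — w0 S w7 and w7 S w8, but not w0 S w8.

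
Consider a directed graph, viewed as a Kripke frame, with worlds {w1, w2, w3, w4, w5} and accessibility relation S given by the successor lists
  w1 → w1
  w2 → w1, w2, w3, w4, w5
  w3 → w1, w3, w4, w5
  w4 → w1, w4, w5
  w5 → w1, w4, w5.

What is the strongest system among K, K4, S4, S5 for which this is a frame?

S4

Transitive (axiom 4): yes — every two-step S-path is closed by a direct edge.
Reflexive (axiom T): yes — every world is S-related to itself.
Euclidean (axiom 5): no — w2 S w1 and w2 S w3, but not w1 S w3.
So F validates K, K4, S4; S5 would additionally require S to be Euclidean. The strongest is S4.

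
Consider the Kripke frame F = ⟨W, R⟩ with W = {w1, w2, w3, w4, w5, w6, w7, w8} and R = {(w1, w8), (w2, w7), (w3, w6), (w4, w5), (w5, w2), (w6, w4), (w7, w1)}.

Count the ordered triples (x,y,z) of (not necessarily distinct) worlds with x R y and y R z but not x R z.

Enumerating: (w2,w7,w1), (w3,w6,w4), (w4,w5,w2), (w5,w2,w7), (w6,w4,w5), (w7,w1,w8).

6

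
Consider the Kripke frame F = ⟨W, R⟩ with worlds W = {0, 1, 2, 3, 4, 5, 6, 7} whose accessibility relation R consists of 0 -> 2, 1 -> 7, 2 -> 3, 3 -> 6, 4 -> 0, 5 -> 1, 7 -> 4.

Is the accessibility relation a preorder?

No

Reflexive: no — 0 is not related to itself.
Transitive: no — 0 R 2 and 2 R 3, but not 0 R 3.
So R is not a preorder.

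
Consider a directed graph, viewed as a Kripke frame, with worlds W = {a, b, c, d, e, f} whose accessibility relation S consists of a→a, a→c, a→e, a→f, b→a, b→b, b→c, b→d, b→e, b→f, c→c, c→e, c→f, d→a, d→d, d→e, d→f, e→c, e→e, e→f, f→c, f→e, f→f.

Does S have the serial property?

Serial: yes — every world has a successor (e.g. a S a).

Yes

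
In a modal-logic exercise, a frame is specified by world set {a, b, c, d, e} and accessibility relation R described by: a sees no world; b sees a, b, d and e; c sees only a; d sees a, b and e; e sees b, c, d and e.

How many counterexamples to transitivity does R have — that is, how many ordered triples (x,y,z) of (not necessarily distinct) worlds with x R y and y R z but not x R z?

7

Enumerating: (b,e,c), (d,b,d), (d,e,c), (d,e,d), (e,b,a), (e,c,a), (e,d,a).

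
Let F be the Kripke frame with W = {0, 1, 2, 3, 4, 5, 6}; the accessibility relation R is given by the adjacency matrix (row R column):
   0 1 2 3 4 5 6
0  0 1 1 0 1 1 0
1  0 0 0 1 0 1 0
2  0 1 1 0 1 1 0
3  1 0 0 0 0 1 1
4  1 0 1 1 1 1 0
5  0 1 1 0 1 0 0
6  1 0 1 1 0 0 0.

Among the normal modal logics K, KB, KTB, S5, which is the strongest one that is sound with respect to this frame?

K

Symmetric (axiom B): no — 0 R 1 but not 1 R 0.
Reflexive (axiom T): no — 0 is not related to itself.
Euclidean (axiom 5): no — 0 R 1 and 0 R 2, but not 1 R 2.
So F validates K; KB would additionally require R to be symmetric. The strongest is K.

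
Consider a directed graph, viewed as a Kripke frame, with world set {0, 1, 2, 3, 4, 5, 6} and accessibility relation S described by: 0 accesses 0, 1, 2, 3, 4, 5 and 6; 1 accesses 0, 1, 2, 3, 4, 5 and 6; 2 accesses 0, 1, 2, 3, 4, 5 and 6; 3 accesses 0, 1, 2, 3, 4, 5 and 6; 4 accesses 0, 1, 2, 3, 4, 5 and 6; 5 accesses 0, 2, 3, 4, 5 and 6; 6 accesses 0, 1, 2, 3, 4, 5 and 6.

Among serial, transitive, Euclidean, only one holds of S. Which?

serial

Serial: yes — every world has a successor (e.g. 0 S 0).
Transitive: no — 5 S 0 and 0 S 1, but not 5 S 1.
Euclidean: no — 0 S 5 and 0 S 1, but not 5 S 1.
Only serial holds.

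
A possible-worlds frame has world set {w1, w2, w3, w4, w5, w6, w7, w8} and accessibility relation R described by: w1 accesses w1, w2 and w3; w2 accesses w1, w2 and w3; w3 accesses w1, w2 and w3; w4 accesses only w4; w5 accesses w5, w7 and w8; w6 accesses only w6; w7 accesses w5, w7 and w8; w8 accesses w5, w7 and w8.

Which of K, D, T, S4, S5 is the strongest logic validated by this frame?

S5

Serial (axiom D): yes — every world has a successor (e.g. w1 R w1).
Reflexive (axiom T): yes — every world is R-related to itself.
Transitive (axiom 4): yes — every two-step R-path is closed by a direct edge.
Euclidean (axiom 5): yes — any two successors of a common world are R-related.
So F validates K, D, T, S4, S5. The strongest is S5.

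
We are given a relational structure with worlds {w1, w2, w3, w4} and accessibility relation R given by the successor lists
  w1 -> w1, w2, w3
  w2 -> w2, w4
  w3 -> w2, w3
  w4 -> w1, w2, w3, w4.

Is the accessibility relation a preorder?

No

Reflexive: yes — every world is R-related to itself.
Transitive: no — w1 R w2 and w2 R w4, but not w1 R w4.
So R is not a preorder.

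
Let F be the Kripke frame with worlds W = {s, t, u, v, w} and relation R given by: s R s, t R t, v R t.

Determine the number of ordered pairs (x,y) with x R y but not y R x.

Enumerating: (v,t).

1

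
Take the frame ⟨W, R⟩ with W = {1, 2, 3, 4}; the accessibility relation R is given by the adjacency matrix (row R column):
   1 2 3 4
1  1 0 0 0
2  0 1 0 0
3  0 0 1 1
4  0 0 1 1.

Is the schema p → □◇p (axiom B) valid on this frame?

Yes

The schema B characterises exactly the symmetric frames.
Symmetric: yes — every pair in R has its reverse in R.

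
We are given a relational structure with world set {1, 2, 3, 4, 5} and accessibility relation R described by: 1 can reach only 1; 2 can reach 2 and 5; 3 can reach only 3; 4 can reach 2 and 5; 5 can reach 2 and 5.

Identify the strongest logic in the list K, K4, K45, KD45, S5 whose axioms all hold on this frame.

KD45

Transitive (axiom 4): yes — every two-step R-path is closed by a direct edge.
Euclidean (axiom 5): yes — any two successors of a common world are R-related.
Serial (axiom D): yes — every world has a successor (e.g. 1 R 1).
Reflexive (axiom T): no — 4 is not related to itself.
So F validates K, K4, K45, KD45; S5 would additionally require R to be reflexive. The strongest is KD45.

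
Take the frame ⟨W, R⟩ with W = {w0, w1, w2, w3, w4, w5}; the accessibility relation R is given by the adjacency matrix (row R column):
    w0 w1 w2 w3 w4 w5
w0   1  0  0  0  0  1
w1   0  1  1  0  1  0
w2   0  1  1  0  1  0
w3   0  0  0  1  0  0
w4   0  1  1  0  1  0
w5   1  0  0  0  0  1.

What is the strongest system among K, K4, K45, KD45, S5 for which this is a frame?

Transitive (axiom 4): yes — every two-step R-path is closed by a direct edge.
Euclidean (axiom 5): yes — any two successors of a common world are R-related.
Serial (axiom D): yes — every world has a successor (e.g. w0 R w0).
Reflexive (axiom T): yes — every world is R-related to itself.
So F validates K, K4, K45, KD45, S5. The strongest is S5.

S5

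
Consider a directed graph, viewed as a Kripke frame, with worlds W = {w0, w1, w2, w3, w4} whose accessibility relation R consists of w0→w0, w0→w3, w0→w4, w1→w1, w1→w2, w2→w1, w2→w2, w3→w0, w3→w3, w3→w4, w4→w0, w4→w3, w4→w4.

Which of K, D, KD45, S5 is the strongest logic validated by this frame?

S5

Serial (axiom D): yes — every world has a successor (e.g. w0 R w0).
Euclidean (axiom 5): yes — any two successors of a common world are R-related.
Transitive (axiom 4): yes — every two-step R-path is closed by a direct edge.
Reflexive (axiom T): yes — every world is R-related to itself.
So F validates K, D, KD45, S5. The strongest is S5.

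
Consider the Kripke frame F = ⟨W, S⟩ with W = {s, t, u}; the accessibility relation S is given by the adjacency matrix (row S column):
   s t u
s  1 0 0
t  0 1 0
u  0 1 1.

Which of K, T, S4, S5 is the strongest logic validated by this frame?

S4

Reflexive (axiom T): yes — every world is S-related to itself.
Transitive (axiom 4): yes — every two-step S-path is closed by a direct edge.
Euclidean (axiom 5): no — u S t and u S u, but not t S u.
So F validates K, T, S4; S5 would additionally require S to be Euclidean. The strongest is S4.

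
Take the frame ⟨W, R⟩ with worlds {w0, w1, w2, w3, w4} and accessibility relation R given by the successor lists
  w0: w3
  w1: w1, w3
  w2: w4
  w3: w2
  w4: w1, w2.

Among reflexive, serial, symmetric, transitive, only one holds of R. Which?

serial

Reflexive: no — w0 is not related to itself.
Serial: yes — every world has a successor (e.g. w0 R w3).
Symmetric: no — w0 R w3 but not w3 R w0.
Transitive: no — w0 R w3 and w3 R w2, but not w0 R w2.
Only serial holds.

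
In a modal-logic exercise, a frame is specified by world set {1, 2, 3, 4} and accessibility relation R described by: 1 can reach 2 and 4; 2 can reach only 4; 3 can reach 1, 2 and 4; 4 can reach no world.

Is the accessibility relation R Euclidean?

Euclidean: no — 1 R 4 and 1 R 2, but not 4 R 2.

No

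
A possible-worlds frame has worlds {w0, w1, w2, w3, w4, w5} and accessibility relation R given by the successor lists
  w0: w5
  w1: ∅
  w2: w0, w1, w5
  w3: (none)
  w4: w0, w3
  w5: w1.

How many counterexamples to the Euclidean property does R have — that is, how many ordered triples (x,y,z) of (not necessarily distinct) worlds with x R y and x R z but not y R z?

Enumerating: (w0,w5,w5), (w2,w0,w0), (w2,w0,w1), (w2,w1,w0), (w2,w1,w1), (w2,w1,w5), (w2,w5,w0), (w2,w5,w5), (w4,w0,w0), (w4,w0,w3), (w4,w3,w0), (w4,w3,w3), (w5,w1,w1).

13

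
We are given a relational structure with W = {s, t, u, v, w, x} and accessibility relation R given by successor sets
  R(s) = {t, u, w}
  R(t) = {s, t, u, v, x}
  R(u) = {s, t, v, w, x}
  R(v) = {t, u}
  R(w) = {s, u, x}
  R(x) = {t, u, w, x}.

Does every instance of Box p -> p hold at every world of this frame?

Axiom T corresponds to the accessibility relation being reflexive.
Reflexive: no — s is not related to itself.

No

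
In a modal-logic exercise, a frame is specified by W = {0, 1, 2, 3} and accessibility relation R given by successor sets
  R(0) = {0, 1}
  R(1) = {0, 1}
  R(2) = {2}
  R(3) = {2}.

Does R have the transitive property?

Transitive: yes — every two-step R-path is closed by a direct edge.

Yes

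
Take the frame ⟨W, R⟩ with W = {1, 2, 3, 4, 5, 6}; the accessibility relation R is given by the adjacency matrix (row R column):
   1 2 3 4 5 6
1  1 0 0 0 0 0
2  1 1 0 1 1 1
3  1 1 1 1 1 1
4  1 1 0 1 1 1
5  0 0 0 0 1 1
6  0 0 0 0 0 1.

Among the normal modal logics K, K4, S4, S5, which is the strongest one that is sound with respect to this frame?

Transitive (axiom 4): yes — every two-step R-path is closed by a direct edge.
Reflexive (axiom T): yes — every world is R-related to itself.
Euclidean (axiom 5): no — 2 R 1 and 2 R 4, but not 1 R 4.
So F validates K, K4, S4; S5 would additionally require R to be Euclidean. The strongest is S4.

S4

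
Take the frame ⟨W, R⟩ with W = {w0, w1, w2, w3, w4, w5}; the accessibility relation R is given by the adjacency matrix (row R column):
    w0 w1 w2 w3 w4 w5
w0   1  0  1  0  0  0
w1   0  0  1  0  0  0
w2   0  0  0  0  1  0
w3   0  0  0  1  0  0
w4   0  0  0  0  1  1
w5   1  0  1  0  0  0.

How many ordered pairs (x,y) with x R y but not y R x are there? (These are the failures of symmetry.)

Enumerating: (w0,w2), (w1,w2), (w2,w4), (w4,w5), (w5,w0), (w5,w2).

6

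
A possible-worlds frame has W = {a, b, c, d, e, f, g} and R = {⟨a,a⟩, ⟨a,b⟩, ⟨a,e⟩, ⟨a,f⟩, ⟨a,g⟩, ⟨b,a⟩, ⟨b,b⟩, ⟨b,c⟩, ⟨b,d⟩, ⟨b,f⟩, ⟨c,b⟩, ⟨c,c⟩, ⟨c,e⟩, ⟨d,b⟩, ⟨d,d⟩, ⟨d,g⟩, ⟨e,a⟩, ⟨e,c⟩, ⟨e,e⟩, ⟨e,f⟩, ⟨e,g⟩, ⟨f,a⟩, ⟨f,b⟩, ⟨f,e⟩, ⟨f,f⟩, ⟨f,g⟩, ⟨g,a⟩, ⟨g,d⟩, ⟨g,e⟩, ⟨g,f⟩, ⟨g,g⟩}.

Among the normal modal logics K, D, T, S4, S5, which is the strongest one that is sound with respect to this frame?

Serial (axiom D): yes — every world has a successor (e.g. a R a).
Reflexive (axiom T): yes — every world is R-related to itself.
Transitive (axiom 4): no — a R b and b R c, but not a R c.
Euclidean (axiom 5): no — a R b and a R e, but not b R e.
So F validates K, D, T; S4 would additionally require R to be transitive. The strongest is T.

T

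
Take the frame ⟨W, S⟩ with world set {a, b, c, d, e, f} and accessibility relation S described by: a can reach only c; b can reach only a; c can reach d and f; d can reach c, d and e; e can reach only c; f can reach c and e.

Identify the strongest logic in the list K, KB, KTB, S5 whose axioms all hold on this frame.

Symmetric (axiom B): no — a S c but not c S a.
Reflexive (axiom T): no — a is not related to itself.
Euclidean (axiom 5): no — c S d and c S f, but not d S f.
So F validates K; KB would additionally require S to be symmetric. The strongest is K.

K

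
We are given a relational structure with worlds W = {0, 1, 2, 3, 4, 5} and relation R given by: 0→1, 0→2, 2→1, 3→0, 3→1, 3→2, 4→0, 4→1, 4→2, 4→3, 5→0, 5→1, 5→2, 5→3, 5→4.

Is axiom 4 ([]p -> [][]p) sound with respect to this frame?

The schema 4 characterises exactly the transitive frames.
Transitive: yes — every two-step R-path is closed by a direct edge.

Yes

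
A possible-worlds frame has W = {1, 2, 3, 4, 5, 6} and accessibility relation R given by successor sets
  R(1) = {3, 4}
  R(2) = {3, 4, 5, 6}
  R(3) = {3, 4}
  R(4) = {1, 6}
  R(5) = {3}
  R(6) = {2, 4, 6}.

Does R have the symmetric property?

Symmetric: no — 1 R 3 but not 3 R 1.

No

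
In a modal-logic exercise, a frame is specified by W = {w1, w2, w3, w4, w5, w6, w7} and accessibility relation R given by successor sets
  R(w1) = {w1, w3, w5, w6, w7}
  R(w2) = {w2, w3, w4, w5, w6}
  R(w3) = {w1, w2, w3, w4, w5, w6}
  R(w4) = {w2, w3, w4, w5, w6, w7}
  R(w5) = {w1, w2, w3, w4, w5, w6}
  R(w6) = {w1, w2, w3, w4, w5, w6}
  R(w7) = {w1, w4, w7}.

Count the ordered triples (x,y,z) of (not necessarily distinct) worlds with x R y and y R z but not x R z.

Enumerating: (w1,w3,w2), (w1,w3,w4), (w1,w5,w2), (w1,w5,w4), (w1,w6,w2), (w1,w6,w4), (w1,w7,w4), (w2,w3,w1), (w2,w4,w7), (w2,w5,w1), (w2,w6,w1), (w3,w1,w7), … and 16 more.
Total: 28.

28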